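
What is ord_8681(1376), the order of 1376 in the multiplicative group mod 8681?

2170

The order of 1376 must divide p − 1 = 8680 = 2^3 · 5 · 7 · 31.
Divisors: 1, 2, 4, 5, 7, 8, 10, 14, 20, 28, 31, 35, 40, 56, 62, 70, 124, 140, 155, 217, 248, 280, 310, 434, 620, 868, 1085, 1240, 1736, 2170, 4340, 8680.
Check each in increasing order: 1376^1 ≡ 1376;  1376^2 ≡ 918;  1376^4 ≡ 667;  1376^5 ≡ 6287;  1376^7 ≡ 7282;  1376^8 ≡ 2158;  1376^10 ≡ 1776;  1376^14 ≡ 3976;  1376^20 ≡ 2973;  1376^28 ≡ 475;  1376^31 ≡ 123;  1376^35 ≡ 3912;  1376^40 ≡ 1471;  1376^56 ≡ 8600;  1376^62 ≡ 6448;  1376^70 ≡ 7822;  1376^124 ≡ 3395;  1376^140 ≡ 8677;  1376^155 ≡ 897;  1376^217 ≡ 2310;  1376^248 ≡ 6338;  1376^280 ≡ 16;  1376^310 ≡ 5957;  1376^434 ≡ 5966;  1376^620 ≡ 6602;  1376^868 ≡ 1056;  1376^1085 ≡ 8680;  1376^1240 ≡ 7784;  1376^1736 ≡ 3968;  1376^2170 ≡ 1.
Smallest exponent giving 1 is 2170.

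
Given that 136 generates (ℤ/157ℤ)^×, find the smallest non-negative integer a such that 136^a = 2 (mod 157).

Baby-step giant-step with m = ceil(sqrt(156)) = 13.
Baby table (136^j mod 157 for j=0..12):
  0:1  1:136  2:127  3:2  4:115  5:97  6:4  7:73
  8:37  9:8  10:146  11:74  12:16
Giant step factor: 136^(-13) ≡ 107 (mod 157).
Scan 2·107^i mod 157 for i = 0, 1, …:
  i=0: 2
Match at i=0, j=3: a = 0·13 + 3 = 3.

3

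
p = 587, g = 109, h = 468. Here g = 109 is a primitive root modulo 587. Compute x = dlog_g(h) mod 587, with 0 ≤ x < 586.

Baby-step giant-step with m = ceil(sqrt(586)) = 25.
Baby table (109^j mod 587 for j=0..24):
  0:1  1:109  2:141  3:107  4:510  5:412  6:296  7:566
  8:59  9:561  10:101  11:443  12:153  13:241  14:441  15:522
  16:546  17:227  18:89  19:309  20:222  21:131  22:191  23:274
  24:516
Giant step factor: 109^(-25) ≡ 125 (mod 587).
Scan 468·125^i mod 587 for i = 0, 1, …:
  i=0: 468   i=1: 387   i=2: 241
Match at i=2, j=13: x = 2·25 + 13 = 63.

63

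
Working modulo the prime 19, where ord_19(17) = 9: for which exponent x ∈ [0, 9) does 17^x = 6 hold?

Successive powers of 17 modulo 19:
  17^0=1  17^1=17  17^2=4  17^3=11  17^4=16  17^5=6
So 17^5 ≡ 6 (mod 19), giving x = 5.

5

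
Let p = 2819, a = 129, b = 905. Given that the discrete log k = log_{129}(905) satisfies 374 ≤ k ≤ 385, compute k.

385

Compute 129^374 mod 2819 = 2808, then multiply by 129 repeatedly:
  129^374=2808  129^375=1400  129^376=184  129^377=1184  129^378=510
  129^379=953  129^380=1720  129^381=1998  129^382=1213  129^383=1432
  129^384=1493  129^385=905
Found 905 at exponent 385.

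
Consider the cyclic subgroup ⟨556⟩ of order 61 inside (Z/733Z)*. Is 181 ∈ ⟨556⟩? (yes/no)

181 ∈ ⟨556⟩ iff 181^61 ≡ 1 (mod 733), since |⟨556⟩| = 61.
181^61 mod 733 = 307.
Since 307 ≠ 1, 181 does not lie in the subgroup.

no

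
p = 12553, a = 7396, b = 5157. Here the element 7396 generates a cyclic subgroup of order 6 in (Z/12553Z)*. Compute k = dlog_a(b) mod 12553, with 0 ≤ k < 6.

Successive powers of 7396 modulo 12553:
  7396^0=1  7396^1=7396  7396^2=7395  7396^3=12552  7396^4=5157
So 7396^4 ≡ 5157 (mod 12553), giving k = 4.

4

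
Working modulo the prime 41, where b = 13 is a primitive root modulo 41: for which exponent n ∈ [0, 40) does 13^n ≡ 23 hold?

36

Successive powers of 13 modulo 41:
  13^0=1  13^1=13  13^2=5  13^3=24  13^4=25  13^5=38
  13^6=2  13^7=26  13^8=10  13^9=7  13^10=9  13^11=35
  13^12=4  13^13=11  13^14=20  13^15=14  13^16=18  13^17=29
  13^18=8  13^19=22  13^20=40  13^21=28  13^22=36  13^23=17
  13^24=16  13^25=3  13^26=39  13^27=15  13^28=31  13^29=34
  13^30=32  13^31=6  13^32=37  13^33=30  13^34=21  13^35=27
  13^36=23
So 13^36 ≡ 23 (mod 41), giving n = 36.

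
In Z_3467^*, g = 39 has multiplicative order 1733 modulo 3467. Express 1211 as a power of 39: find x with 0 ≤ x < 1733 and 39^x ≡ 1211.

1601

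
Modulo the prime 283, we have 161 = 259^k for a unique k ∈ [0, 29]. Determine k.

12

Compute 259^0 mod 283 = 1, then multiply by 259 repeatedly:
  259^0=1  259^1=259  259^2=10  259^3=43  259^4=100
  259^5=147  259^6=151  259^7=55  259^8=95  259^9=267
  259^10=101  259^11=123  259^12=161
Found 161 at exponent 12.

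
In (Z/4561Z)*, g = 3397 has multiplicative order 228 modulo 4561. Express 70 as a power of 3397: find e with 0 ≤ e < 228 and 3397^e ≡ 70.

Baby-step giant-step with m = ceil(sqrt(228)) = 16.
Baby table (3397^j mod 4561 for j=0..15):
  0:1  1:3397  2:279  3:3636  4:304  5:1902  6:2718  7:1582
  8:1196  9:3522  10:731  11:2023  12:3265  13:3414  14:3296  15:3818
Giant step factor: 3397^(-16) ≡ 454 (mod 4561).
Scan 70·454^i mod 4561 for i = 0, 1, …:
  i=0: 70   i=1: 4414   i=2: 1677   i=3: 4232
  i=4: 1147   i=5: 784   i=6: 178   i=7: 3275
  i=8: 4525   i=9: 1900   i=10: 571   i=11: 3818
Match at i=11, j=15: e = 11·16 + 15 = 191.

191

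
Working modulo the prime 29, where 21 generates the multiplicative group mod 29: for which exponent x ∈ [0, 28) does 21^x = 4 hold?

Successive powers of 21 modulo 29:
  21^0=1  21^1=21  21^2=6  21^3=10  21^4=7  21^5=2
  21^6=13  21^7=12  21^8=20  21^9=14  21^10=4
So 21^10 ≡ 4 (mod 29), giving x = 10.

10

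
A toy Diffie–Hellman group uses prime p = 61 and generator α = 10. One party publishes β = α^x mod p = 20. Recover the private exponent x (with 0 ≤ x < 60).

48

Baby-step giant-step with m = ceil(sqrt(60)) = 8.
Baby table (10^j mod 61 for j=0..7):
  0:1  1:10  2:39  3:24  4:57  5:21  6:27  7:26
Giant step factor: 10^(-8) ≡ 42 (mod 61).
Scan 20·42^i mod 61 for i = 0, 1, …:
  i=0: 20   i=1: 47   i=2: 22   i=3: 9
  i=4: 12   i=5: 16   i=6: 1
Match at i=6, j=0: x = 6·8 + 0 = 48.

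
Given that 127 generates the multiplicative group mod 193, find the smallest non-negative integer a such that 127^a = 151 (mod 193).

Baby-step giant-step with m = ceil(sqrt(192)) = 14.
Baby table (127^j mod 193 for j=0..13):
  0:1  1:127  2:110  3:74  4:134  5:34  6:72  7:73
  8:7  9:117  10:191  11:132  12:166  13:45
Giant step factor: 127^(-14) ≡ 18 (mod 193).
Scan 151·18^i mod 193 for i = 0, 1, …:
  i=0: 151   i=1: 16   i=2: 95   i=3: 166
Match at i=3, j=12: a = 3·14 + 12 = 54.

54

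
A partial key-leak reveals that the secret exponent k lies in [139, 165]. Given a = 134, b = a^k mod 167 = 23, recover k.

Compute 134^139 mod 167 = 53, then multiply by 134 repeatedly:
  134^139=53  134^140=88  134^141=102  134^142=141  134^143=23
Found 23 at exponent 143.

143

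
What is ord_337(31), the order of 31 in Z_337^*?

The order of 31 must divide p − 1 = 336 = 2^4 · 3 · 7.
Divisors: 1, 2, 3, 4, 6, 7, 8, 12, 14, 16, 21, 24, 28, 42, 48, 56, 84, 112, 168, 336.
Check each in increasing order: 31^1 ≡ 31;  31^2 ≡ 287;  31^3 ≡ 135;  31^4 ≡ 141;  31^6 ≡ 27;  31^7 ≡ 163;  31^8 ≡ 335;  31^12 ≡ 55;  31^14 ≡ 283;  31^16 ≡ 4;  31^21 ≡ 297;  31^24 ≡ 329;  31^28 ≡ 220;  31^42 ≡ 252;  31^48 ≡ 64;  31^56 ≡ 209;  31^84 ≡ 148;  31^112 ≡ 208;  31^168 ≡ 336;  31^336 ≡ 1.
Smallest exponent giving 1 is 336.

336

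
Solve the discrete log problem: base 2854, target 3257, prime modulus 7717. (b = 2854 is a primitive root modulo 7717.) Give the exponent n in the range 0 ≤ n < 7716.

6167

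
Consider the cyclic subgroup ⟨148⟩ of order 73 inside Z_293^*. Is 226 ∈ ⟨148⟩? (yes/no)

226 ∈ ⟨148⟩ iff 226^73 ≡ 1 (mod 293), since |⟨148⟩| = 73.
226^73 mod 293 = 1.
Since 1 = 1, 226 lies in the subgroup.

yes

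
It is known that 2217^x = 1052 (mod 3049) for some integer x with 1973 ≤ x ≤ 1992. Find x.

1978

Compute 2217^1973 mod 3049 = 176, then multiply by 2217 repeatedly:
  2217^1973=176  2217^1974=2969  2217^1975=2531  2217^1976=1067  2217^1977=2564
  2217^1978=1052
Found 1052 at exponent 1978.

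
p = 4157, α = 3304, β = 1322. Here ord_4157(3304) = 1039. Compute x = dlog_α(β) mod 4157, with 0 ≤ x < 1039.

Baby-step giant-step with m = ceil(sqrt(1039)) = 33.
Baby table (3304^j mod 4157 for j=0..32):
  0:1  1:3304  2:134  3:2094  4:1328  5:2077  6:3358  7:3956
  8:1016  9:2165  10:3120  11:3277  12:2380  13:2633  14:2988  15:3634
  16:1320  17:587  18:2286  19:3832  20:2863  21:2177  22:1198  23:728
  24:2566  25:1941  26:2970  27:2360  28:3065  29:308  30:3324  31:3859
  32:617
Giant step factor: 3304^(-33) ≡ 3520 (mod 4157).
Scan 1322·3520^i mod 4157 for i = 0, 1, …:
  i=0: 1322   i=1: 1757   i=2: 3181   i=3: 2319
  i=4: 2689   i=5: 3948   i=6: 109   i=7: 1236
  i=8: 2498   i=9: 905     …   i=21: 3827
  i=22: 2360
Match at i=22, j=27: x = 22·33 + 27 = 753.

753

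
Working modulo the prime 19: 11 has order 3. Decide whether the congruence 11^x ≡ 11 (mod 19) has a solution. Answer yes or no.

yes

11 ∈ ⟨11⟩ iff 11^3 ≡ 1 (mod 19), since |⟨11⟩| = 3.
11^3 mod 19 = 1.
Since 1 = 1, 11 lies in the subgroup.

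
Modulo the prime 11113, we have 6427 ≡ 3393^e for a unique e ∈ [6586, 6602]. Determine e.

Compute 3393^6586 mod 11113 = 304, then multiply by 3393 repeatedly:
  3393^6586=304  3393^6587=9076  3393^6588=745  3393^6589=5134  3393^6590=5591
  3393^6591=372  3393^6592=6427
Found 6427 at exponent 6592.

6592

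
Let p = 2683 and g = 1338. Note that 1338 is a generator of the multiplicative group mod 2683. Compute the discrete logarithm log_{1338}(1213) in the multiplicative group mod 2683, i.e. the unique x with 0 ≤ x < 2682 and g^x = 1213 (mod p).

1196

Baby-step giant-step with m = ceil(sqrt(2682)) = 52.
Baby table (1338^j mod 2683 for j=0..51):
  0:1  1:1338  2:683  3:1634  4:2330  5:2577  6:371  7:43
  8:1191  9:2539  10:504  11:919  12:808  13:2538  14:1849  15:236
  16:1857  17:208  18:1955  19:2548  20:1814  21:1700  22:2099  23:2044
  24:895  25:892  26:2244  27:195  28:659  29:1718  30:2036  31:923
  32:794  33:2587  34:336  35:1507  36:1433  37:1692  38:2127  39:1946
  40:1238  41:1033  42:409  43:2593  44:315  45:239  46:505  47:2257
  48:1491  49:1489  50:1496  51:130
Giant step factor: 1338^(-52) ≡ 1427 (mod 2683).
Scan 1213·1427^i mod 2683 for i = 0, 1, …:
  i=0: 1213   i=1: 416   i=2: 689   i=3: 1225
  i=4: 1442   i=5: 2556   i=6: 1215   i=7: 587
  i=8: 553   i=9: 329     …   i=22: 2228
  i=23: 1
Match at i=23, j=0: x = 23·52 + 0 = 1196.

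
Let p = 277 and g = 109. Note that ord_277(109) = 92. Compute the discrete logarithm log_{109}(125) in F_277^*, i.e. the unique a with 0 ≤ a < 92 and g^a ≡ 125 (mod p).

Successive powers of 109 modulo 277:
  109^0=1  109^1=109  109^2=247  109^3=54  109^4=69  109^5=42
  109^6=146  109^7=125
So 109^7 ≡ 125 (mod 277), giving a = 7.

7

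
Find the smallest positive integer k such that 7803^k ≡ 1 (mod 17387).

The order of 7803 must divide p − 1 = 17386 = 2 · 8693.
Divisors: 1, 2, 8693, 17386.
Check each in increasing order: 7803^1 ≡ 7803;  7803^2 ≡ 14922;  7803^8693 ≡ 1.
Smallest exponent giving 1 is 8693.

8693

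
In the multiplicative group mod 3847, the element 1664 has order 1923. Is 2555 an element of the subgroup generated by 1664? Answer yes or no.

no

2555 ∈ ⟨1664⟩ iff 2555^1923 ≡ 1 (mod 3847), since |⟨1664⟩| = 1923.
2555^1923 mod 3847 = 3846.
Since 3846 ≠ 1, 2555 does not lie in the subgroup.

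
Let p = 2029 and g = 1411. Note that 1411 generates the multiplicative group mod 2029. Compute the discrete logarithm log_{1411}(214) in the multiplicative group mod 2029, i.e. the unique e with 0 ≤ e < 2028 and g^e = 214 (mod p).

Baby-step giant-step with m = ceil(sqrt(2028)) = 46.
Baby table (1411^j mod 2029 for j=0..45):
  0:1  1:1411  2:472  3:480  4:1623  5:1341  6:1123  7:1933
  8:487  9:1355  10:587  11:425  12:1120  13:1758  14:1100  15:1944
  16:1805  17:460  18:1809  19:17  20:1668  21:1937  22:44  23:1214
  24:478  25:830  26:397  27:163  28:716  29:1863  30:1138  31:779
  32:1480  33:439  34:584  35:250  36:1733  37:318  38:289  39:1979
  40:465  41:748  42:348  43:10  44:1936  45:662
Giant step factor: 1411^(-46) ≡ 309 (mod 2029).
Scan 214·309^i mod 2029 for i = 0, 1, …:
  i=0: 214   i=1: 1198   i=2: 904   i=3: 1363
  i=4: 1164   i=5: 543   i=6: 1409   i=7: 1175
  i=8: 1913   i=9: 678     …   i=34: 533
  i=35: 348
Match at i=35, j=42: e = 35·46 + 42 = 1652.

1652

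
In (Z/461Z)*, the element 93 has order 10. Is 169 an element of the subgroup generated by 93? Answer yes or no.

no

⟨93⟩ has order 10; its elements mod 461 are {1, 88, 93, 110, 114, 347, 351, 368, 373, 460}.
169 is not in this set.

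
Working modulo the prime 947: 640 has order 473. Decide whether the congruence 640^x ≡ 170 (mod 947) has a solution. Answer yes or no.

no

170 ∈ ⟨640⟩ iff 170^473 ≡ 1 (mod 947), since |⟨640⟩| = 473.
170^473 mod 947 = 946.
Since 946 ≠ 1, 170 does not lie in the subgroup.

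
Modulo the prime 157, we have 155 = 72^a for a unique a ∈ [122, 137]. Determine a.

129

Compute 72^122 mod 157 = 68, then multiply by 72 repeatedly:
  72^122=68  72^123=29  72^124=47  72^125=87  72^126=141
  72^127=104  72^128=109  72^129=155
Found 155 at exponent 129.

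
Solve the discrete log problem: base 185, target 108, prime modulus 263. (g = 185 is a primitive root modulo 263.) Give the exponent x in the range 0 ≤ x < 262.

46

Baby-step giant-step with m = ceil(sqrt(262)) = 17.
Baby table (185^j mod 263 for j=0..16):
  0:1  1:185  2:35  3:163  4:173  5:182  6:6  7:58
  8:210  9:189  10:249  11:40  12:36  13:85  14:208  15:82
  16:179
Giant step factor: 185^(-17) ≡ 80 (mod 263).
Scan 108·80^i mod 263 for i = 0, 1, …:
  i=0: 108   i=1: 224   i=2: 36
Match at i=2, j=12: x = 2·17 + 12 = 46.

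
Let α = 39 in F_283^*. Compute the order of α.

The order of 39 must divide p − 1 = 282 = 2 · 3 · 47.
Divisors: 1, 2, 3, 6, 47, 94, 141, 282.
Check each in increasing order: 39^1 ≡ 39;  39^2 ≡ 106;  39^3 ≡ 172;  39^6 ≡ 152;  39^47 ≡ 282;  39^94 ≡ 1.
Smallest exponent giving 1 is 94.

94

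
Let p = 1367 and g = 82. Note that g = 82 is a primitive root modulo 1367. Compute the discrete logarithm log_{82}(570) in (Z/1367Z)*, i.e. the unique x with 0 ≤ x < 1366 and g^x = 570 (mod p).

Baby-step giant-step with m = ceil(sqrt(1366)) = 37.
Baby table (82^j mod 1367 for j=0..36):
  0:1  1:82  2:1256  3:467  4:18  5:109  6:736  7:204
  8:324  9:595  10:945  11:938  12:364  13:1141  14:606  15:480
  16:1084  17:33  18:1339  19:438  20:374  21:594  22:863  23:1049
  24:1264  25:1123  26:497  27:1111  28:880  29:1076  30:744  31:860
  32:803  33:230  34:1089  35:443  36:784
Giant step factor: 82^(-37) ≡ 666 (mod 1367).
Scan 570·666^i mod 1367 for i = 0, 1, …:
  i=0: 570   i=1: 961   i=2: 270   i=3: 743
  i=4: 1351   i=5: 280   i=6: 568   i=7: 996
  i=8: 341   i=9: 184   i=10: 881   i=11: 303
  i=12: 849   i=13: 863
Match at i=13, j=22: x = 13·37 + 22 = 503.

503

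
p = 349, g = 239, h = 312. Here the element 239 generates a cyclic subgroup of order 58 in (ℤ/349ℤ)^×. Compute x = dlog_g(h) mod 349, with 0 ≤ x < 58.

4

Baby-step giant-step with m = ceil(sqrt(58)) = 8.
Baby table (239^j mod 349 for j=0..7):
  0:1  1:239  2:234  3:86  4:312  5:231  6:67  7:308
Giant step factor: 239^(-8) ≡ 168 (mod 349).
Scan 312·168^i mod 349 for i = 0, 1, …:
  i=0: 312
Match at i=0, j=4: x = 0·8 + 4 = 4.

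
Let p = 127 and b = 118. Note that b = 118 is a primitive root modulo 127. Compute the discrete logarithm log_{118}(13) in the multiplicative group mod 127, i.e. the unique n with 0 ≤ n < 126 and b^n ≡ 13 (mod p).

Baby-step giant-step with m = ceil(sqrt(126)) = 12.
Baby table (118^j mod 127 for j=0..11):
  0:1  1:118  2:81  3:33  4:84  5:6  6:73  7:105
  8:71  9:123  10:36  11:57
Giant step factor: 118^(-12) ≡ 76 (mod 127).
Scan 13·76^i mod 127 for i = 0, 1, …:
  i=0: 13   i=1: 99   i=2: 31   i=3: 70
  i=4: 113   i=5: 79   i=6: 35   i=7: 120
  i=8: 103   i=9: 81
Match at i=9, j=2: n = 9·12 + 2 = 110.

110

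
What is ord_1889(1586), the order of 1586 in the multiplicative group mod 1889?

1888

The order of 1586 must divide p − 1 = 1888 = 2^5 · 59.
Divisors: 1, 2, 4, 8, 16, 32, 59, 118, 236, 472, 944, 1888.
Check each in increasing order: 1586^1 ≡ 1586;  1586^2 ≡ 1137;  1586^4 ≡ 693;  1586^8 ≡ 443;  1586^16 ≡ 1682;  1586^32 ≡ 1291;  1586^59 ≡ 294;  1586^118 ≡ 1431;  1586^236 ≡ 85;  1586^472 ≡ 1558;  1586^944 ≡ 1888;  1586^1888 ≡ 1.
Smallest exponent giving 1 is 1888.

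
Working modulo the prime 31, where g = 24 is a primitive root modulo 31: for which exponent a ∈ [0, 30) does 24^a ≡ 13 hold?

17

Successive powers of 24 modulo 31:
  24^0=1  24^1=24  24^2=18  24^3=29  24^4=14  24^5=26
  24^6=4  24^7=3  24^8=10  24^9=23  24^10=25  24^11=11
  24^12=16  24^13=12  24^14=9  24^15=30  24^16=7  24^17=13
So 24^17 ≡ 13 (mod 31), giving a = 17.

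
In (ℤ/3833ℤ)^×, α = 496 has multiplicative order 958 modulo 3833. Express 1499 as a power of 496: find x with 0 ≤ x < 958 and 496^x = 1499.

Baby-step giant-step with m = ceil(sqrt(958)) = 31.
Baby table (496^j mod 3833 for j=0..30):
  0:1  1:496  2:704  3:381  4:1159  5:3747  6:3340  7:784
  8:1731  9:3817  10:3563  11:235  12:1570  13:621  14:1376  15:222
  16:2788  17:2968  18:256  19:487  20:73  21:1711  22:1563  23:982
  24:281  25:1388  26:2341  27:3570  28:3707  29:2665  30:3288
Giant step factor: 496^(-31) ≡ 3751 (mod 3833).
Scan 1499·3751^i mod 3833 for i = 0, 1, …:
  i=0: 1499   i=1: 3571   i=2: 2319   i=3: 1492
  i=4: 312   i=5: 1247   i=6: 1237   i=7: 2057
  i=8: 3811   i=9: 1804     …   i=18: 1496
  i=19: 3817
Match at i=19, j=9: x = 19·31 + 9 = 598.

598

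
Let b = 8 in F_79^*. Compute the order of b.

13

The order of 8 must divide p − 1 = 78 = 2 · 3 · 13.
Divisors: 1, 2, 3, 6, 13, 26, 39, 78.
Check each in increasing order: 8^1 ≡ 8;  8^2 ≡ 64;  8^3 ≡ 38;  8^6 ≡ 22;  8^13 ≡ 1.
Smallest exponent giving 1 is 13.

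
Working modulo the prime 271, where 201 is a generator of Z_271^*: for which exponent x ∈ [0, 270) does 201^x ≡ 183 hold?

235

Baby-step giant-step with m = ceil(sqrt(270)) = 17.
Baby table (201^j mod 271 for j=0..16):
  0:1  1:201  2:22  3:86  4:213  5:266  6:79  7:161
  8:112  9:19  10:25  11:147  12:8  13:253  14:176  15:146
  16:78
Giant step factor: 201^(-17) ≡ 210 (mod 271).
Scan 183·210^i mod 271 for i = 0, 1, …:
  i=0: 183   i=1: 219   i=2: 191   i=3: 2
  i=4: 149   i=5: 125   i=6: 234   i=7: 89
  i=8: 262   i=9: 7   i=10: 115   i=11: 31
  i=12: 6   i=13: 176
Match at i=13, j=14: x = 13·17 + 14 = 235.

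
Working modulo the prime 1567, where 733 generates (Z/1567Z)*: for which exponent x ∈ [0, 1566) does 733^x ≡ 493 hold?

Baby-step giant-step with m = ceil(sqrt(1566)) = 40.
Baby table (733^j mod 1567 for j=0..39):
  0:1  1:733  2:1375  3:294  4:823  5:1531  6:251  7:644
  8:385  9:145  10:1296  11:366  12:321  13:243  14:1048  15:354
  16:927  17:980  18:654  19:1447  20:1359  21:1102  22:761  23:1528
  24:1186  25:1220  26:1070  27:810  28:1404  29:1180  30:1523  31:655
  32:613  33:1167  34:1396  35:17  36:1492  37:1437  38:297  39:1455
Giant step factor: 733^(-40) ≡ 233 (mod 1567).
Scan 493·233^i mod 1567 for i = 0, 1, …:
  i=0: 493   i=1: 478   i=2: 117   i=3: 622
  i=4: 762   i=5: 475   i=6: 985   i=7: 723
  i=8: 790   i=9: 731     …   i=36: 565
  i=37: 17
Match at i=37, j=35: x = 37·40 + 35 = 1515.

1515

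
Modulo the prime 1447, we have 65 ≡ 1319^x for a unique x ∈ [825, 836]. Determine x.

825

Compute 1319^825 mod 1447 = 65, then multiply by 1319 repeatedly:
  1319^825=65
Found 65 at exponent 825.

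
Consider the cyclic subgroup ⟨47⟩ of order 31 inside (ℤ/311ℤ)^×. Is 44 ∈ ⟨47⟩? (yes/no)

no

44 ∈ ⟨47⟩ iff 44^31 ≡ 1 (mod 311), since |⟨47⟩| = 31.
44^31 mod 311 = 259.
Since 259 ≠ 1, 44 does not lie in the subgroup.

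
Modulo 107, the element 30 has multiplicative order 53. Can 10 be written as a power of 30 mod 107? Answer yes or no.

yes

10 ∈ ⟨30⟩ iff 10^53 ≡ 1 (mod 107), since |⟨30⟩| = 53.
10^53 mod 107 = 1.
Since 1 = 1, 10 lies in the subgroup.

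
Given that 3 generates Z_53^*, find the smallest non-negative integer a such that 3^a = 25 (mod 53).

30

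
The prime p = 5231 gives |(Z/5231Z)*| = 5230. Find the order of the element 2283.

5230

The order of 2283 must divide p − 1 = 5230 = 2 · 5 · 523.
Divisors: 1, 2, 5, 10, 523, 1046, 2615, 5230.
Check each in increasing order: 2283^1 ≡ 2283;  2283^2 ≡ 2013;  2283^5 ≡ 5093;  2283^10 ≡ 3351;  2283^523 ≡ 4924;  2283^1046 ≡ 91;  2283^2615 ≡ 5230;  2283^5230 ≡ 1.
Smallest exponent giving 1 is 5230.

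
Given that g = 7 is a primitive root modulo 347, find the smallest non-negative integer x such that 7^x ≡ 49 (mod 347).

2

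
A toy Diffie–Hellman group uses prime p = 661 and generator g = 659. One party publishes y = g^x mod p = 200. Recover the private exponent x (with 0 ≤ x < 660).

Baby-step giant-step with m = ceil(sqrt(660)) = 26.
Baby table (659^j mod 661 for j=0..25):
  0:1  1:659  2:4  3:653  4:16  5:629  6:64  7:533
  8:256  9:149  10:363  11:596  12:130  13:401  14:520  15:282
  16:97  17:467  18:388  19:546  20:230  21:201  22:259  23:143
  24:375  25:572
Giant step factor: 659^(-26) ≡ 26 (mod 661).
Scan 200·26^i mod 661 for i = 0, 1, …:
  i=0: 200   i=1: 573   i=2: 356   i=3: 2
  i=4: 52   i=5: 30   i=6: 119   i=7: 450
  i=8: 463   i=9: 140     …   i=14: 21
  i=15: 546
Match at i=15, j=19: x = 15·26 + 19 = 409.

409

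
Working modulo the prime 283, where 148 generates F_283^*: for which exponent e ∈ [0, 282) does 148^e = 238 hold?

188

Baby-step giant-step with m = ceil(sqrt(282)) = 17.
Baby table (148^j mod 283 for j=0..16):
  0:1  1:148  2:113  3:27  4:34  5:221  6:163  7:69
  8:24  9:156  10:165  11:82  12:250  13:210  14:233  15:241
  16:10
Giant step factor: 148^(-17) ≡ 209 (mod 283).
Scan 238·209^i mod 283 for i = 0, 1, …:
  i=0: 238   i=1: 217   i=2: 73   i=3: 258
  i=4: 152   i=5: 72   i=6: 49   i=7: 53
  i=8: 40   i=9: 153   i=10: 281   i=11: 148
Match at i=11, j=1: e = 11·17 + 1 = 188.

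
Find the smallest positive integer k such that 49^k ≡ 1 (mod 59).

29

The order of 49 must divide p − 1 = 58 = 2 · 29.
Divisors: 1, 2, 29, 58.
Check each in increasing order: 49^1 ≡ 49;  49^2 ≡ 41;  49^29 ≡ 1.
Smallest exponent giving 1 is 29.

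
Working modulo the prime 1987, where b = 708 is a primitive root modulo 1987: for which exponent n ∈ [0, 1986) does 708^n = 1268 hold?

Baby-step giant-step with m = ceil(sqrt(1986)) = 45.
Baby table (708^j mod 1987 for j=0..44):
  0:1  1:708  2:540  3:816  4:1498  5:1513  6:211  7:363
  8:681  9:1294  10:145  11:1323  12:807  13:1087  14:627  15:815
  16:790  17:973  18:1382  19:852  20:1155  21:1083  22:1769  23:642
  24:1500  25:942  26:1291  27:8  28:1690  29:346  30:567  31:62
  32:182  33:1688  34:917  35:1474  36:417  37:1160  38:649  39:495
  40:748  41:1042  42:559  43:359  44:1823
Giant step factor: 708^(-45) ≡ 1200 (mod 1987).
Scan 1268·1200^i mod 1987 for i = 0, 1, …:
  i=0: 1268   i=1: 1545   i=2: 129   i=3: 1801
  i=4: 1331   i=5: 1639   i=6: 1657   i=7: 1400
  i=8: 985   i=9: 1722     …   i=33: 512
  i=34: 417
Match at i=34, j=36: n = 34·45 + 36 = 1566.

1566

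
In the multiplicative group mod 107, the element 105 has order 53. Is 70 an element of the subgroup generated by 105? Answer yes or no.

no

70 ∈ ⟨105⟩ iff 70^53 ≡ 1 (mod 107), since |⟨105⟩| = 53.
70^53 mod 107 = 106.
Since 106 ≠ 1, 70 does not lie in the subgroup.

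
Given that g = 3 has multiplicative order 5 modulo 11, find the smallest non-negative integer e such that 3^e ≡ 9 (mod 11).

Successive powers of 3 modulo 11:
  3^0=1  3^1=3  3^2=9
So 3^2 ≡ 9 (mod 11), giving e = 2.

2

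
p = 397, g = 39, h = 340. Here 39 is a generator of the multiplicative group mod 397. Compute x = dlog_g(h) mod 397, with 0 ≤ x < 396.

388

Baby-step giant-step with m = ceil(sqrt(396)) = 20.
Baby table (39^j mod 397 for j=0..19):
  0:1  1:39  2:330  3:166  4:122  5:391  6:163  7:5
  8:195  9:62  10:36  11:213  12:367  13:21  14:25  15:181
  16:310  17:180  18:271  19:247
Giant step factor: 39^(-20) ≡ 121 (mod 397).
Scan 340·121^i mod 397 for i = 0, 1, …:
  i=0: 340   i=1: 249   i=2: 354   i=3: 355
  i=4: 79   i=5: 31   i=6: 178   i=7: 100
  i=8: 190   i=9: 361     …   i=18: 228
  i=19: 195
Match at i=19, j=8: x = 19·20 + 8 = 388.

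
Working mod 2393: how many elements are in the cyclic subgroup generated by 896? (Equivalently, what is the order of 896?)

2392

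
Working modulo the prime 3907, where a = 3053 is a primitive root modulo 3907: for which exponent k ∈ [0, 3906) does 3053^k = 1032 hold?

Baby-step giant-step with m = ceil(sqrt(3906)) = 63.
Baby table (3053^j mod 3907 for j=0..62):
  0:1  1:3053  2:2614  3:2448  4:3560  5:3313  6:3273  7:2270
  8:3199  9:2954  10:1206  11:1524  12:3442  13:2503  14:3474  15:2524
  16:1168  17:2720  18:1785  19:3247  20:1032  21:1654  22:1818  23:2414
  24:1340  25:391  26:2088  27:2347  28:3860  29:1068  30:2166  31:2154
  32:681  33:569  34:2449  35:2706  36:2020  37:1814  38:1923  39:2605
  40:2320  41:3476  42:816  43:2489  44:3709  45:1091  46:2059  47:3671
  48:2287  49:402  50:508  51:3752  52:3439  53:1158  54:3446  55:2994
  56:2209  57:595  58:3687  59:344  60:3156  61:606  62:2107
Giant step factor: 3053^(-63) ≡ 3181 (mod 3907).
Scan 1032·3181^i mod 3907 for i = 0, 1, …:
  i=0: 1032
Match at i=0, j=20: k = 0·63 + 20 = 20.

20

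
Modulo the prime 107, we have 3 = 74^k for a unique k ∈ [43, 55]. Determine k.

Compute 74^43 mod 107 = 98, then multiply by 74 repeatedly:
  74^43=98  74^44=83  74^45=43  74^46=79  74^47=68
  74^48=3
Found 3 at exponent 48.

48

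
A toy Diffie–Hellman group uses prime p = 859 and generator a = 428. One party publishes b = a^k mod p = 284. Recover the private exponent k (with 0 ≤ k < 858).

Baby-step giant-step with m = ceil(sqrt(858)) = 30.
Baby table (428^j mod 859 for j=0..29):
  0:1  1:428  2:217  3:104  4:703  5:234  6:508  7:97
  8:284  9:433  10:639  11:330  12:364  13:313  14:819  15:60
  16:769  17:135  18:227  19:89  20:296  21:415  22:666  23:719
  24:210  25:544  26:43  27:365  28:741  29:177
Giant step factor: 428^(-30) ≡ 110 (mod 859).
Scan 284·110^i mod 859 for i = 0, 1, …:
  i=0: 284
Match at i=0, j=8: k = 0·30 + 8 = 8.

8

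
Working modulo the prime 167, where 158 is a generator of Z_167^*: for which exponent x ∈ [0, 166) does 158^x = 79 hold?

135

Baby-step giant-step with m = ceil(sqrt(166)) = 13.
Baby table (158^j mod 167 for j=0..12):
  0:1  1:158  2:81  3:106  4:48  5:69  6:47  7:78
  8:133  9:139  10:85  11:70  12:38
Giant step factor: 158^(-13) ≡ 146 (mod 167).
Scan 79·146^i mod 167 for i = 0, 1, …:
  i=0: 79   i=1: 11   i=2: 103   i=3: 8
  i=4: 166   i=5: 21   i=6: 60   i=7: 76
  i=8: 74   i=9: 116   i=10: 69
Match at i=10, j=5: x = 10·13 + 5 = 135.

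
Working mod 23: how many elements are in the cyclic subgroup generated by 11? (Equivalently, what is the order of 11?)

The order of 11 must divide p − 1 = 22 = 2 · 11.
Divisors: 1, 2, 11, 22.
Check each in increasing order: 11^1 ≡ 11;  11^2 ≡ 6;  11^11 ≡ 22;  11^22 ≡ 1.
Smallest exponent giving 1 is 22.

22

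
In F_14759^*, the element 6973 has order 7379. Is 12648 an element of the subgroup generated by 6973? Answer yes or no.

12648 ∈ ⟨6973⟩ iff 12648^7379 ≡ 1 (mod 14759), since |⟨6973⟩| = 7379.
12648^7379 mod 14759 = 14758.
Since 14758 ≠ 1, 12648 does not lie in the subgroup.

no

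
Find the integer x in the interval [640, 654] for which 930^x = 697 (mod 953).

Compute 930^640 mod 953 = 610, then multiply by 930 repeatedly:
  930^640=610  930^641=265  930^642=576  930^643=94  930^644=697
Found 697 at exponent 644.

644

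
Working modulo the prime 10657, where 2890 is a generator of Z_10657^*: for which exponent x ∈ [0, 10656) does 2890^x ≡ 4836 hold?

Baby-step giant-step with m = ceil(sqrt(10656)) = 104.
Baby table (2890^j mod 10657 for j=0..103):
  0:1  1:2890  2:7669  3:7507  4:8235  5:2069  6:833  7:9545
  8:4734  9:8329  10:7304  11:7700  12:1184  13:863  14:332  15:350
  16:9742  17:9243  18:5828  19:4860  20:10131  21:3811  22:5109  23:5065
  24:5789  25:9377  26:9436  27:9434  28:3654  29:9630  30:5273  31:10117
  32:5979  33:4313  34:6537  35:7726  36:1725  37:8431  38:3688  39:1320
  40:10251  41:9587  42:8887  43:60  44:2888  45:1889  46:2826  47:3878
  48:6913  49:7352  50:7879  51:6958  52:9518  53:1303  54:3749  55:7098
  56:9152  57:9263  58:10343  59:9042  60:416  61:8656  62:3861  63:411
  64:4863  65:8144  66:5504  67:6316  68:8456  69:1339  70:1219  71:6100
  72:2322  73:7327  74:10228  75:7059  76:3012  77:8568  78:5309  79:7587
  80:4981  81:8140  82:4601  83:7611  84:10399  85:370  86:3600  87:2768
  88:6770  89:9705  90:8883  91:9814  92:4183  93:3832  94:1857  95:6259
  96:3581  97:1143  98:10257  99:5613  100:1616  101:2474  102:9670  103:3646
Giant step factor: 2890^(-104) ≡ 7452 (mod 10657).
Scan 4836·7452^i mod 10657 for i = 0, 1, …:
  i=0: 4836   i=1: 6555   i=2: 6829   i=3: 2533
  i=4: 2369   i=5: 5796   i=6: 9628   i=7: 4932
  i=8: 7928   i=9: 7705     …   i=91: 795
  i=92: 9705
Match at i=92, j=89: x = 92·104 + 89 = 9657.

9657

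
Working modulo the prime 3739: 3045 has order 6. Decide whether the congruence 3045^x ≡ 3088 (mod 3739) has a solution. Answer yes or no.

no

3088 ∈ ⟨3045⟩ iff 3088^6 ≡ 1 (mod 3739), since |⟨3045⟩| = 6.
3088^6 mod 3739 = 3335.
Since 3335 ≠ 1, 3088 does not lie in the subgroup.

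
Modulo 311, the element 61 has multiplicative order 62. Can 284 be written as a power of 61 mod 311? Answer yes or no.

284 ∈ ⟨61⟩ iff 284^62 ≡ 1 (mod 311), since |⟨61⟩| = 62.
284^62 mod 311 = 52.
Since 52 ≠ 1, 284 does not lie in the subgroup.

no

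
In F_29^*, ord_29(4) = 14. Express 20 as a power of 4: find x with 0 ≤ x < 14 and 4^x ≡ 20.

Successive powers of 4 modulo 29:
  4^0=1  4^1=4  4^2=16  4^3=6  4^4=24  4^5=9
  4^6=7  4^7=28  4^8=25  4^9=13  4^10=23  4^11=5
  4^12=20
So 4^12 ≡ 20 (mod 29), giving x = 12.

12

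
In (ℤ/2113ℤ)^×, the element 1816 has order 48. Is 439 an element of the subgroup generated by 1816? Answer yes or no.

439 ∈ ⟨1816⟩ iff 439^48 ≡ 1 (mod 2113), since |⟨1816⟩| = 48.
439^48 mod 2113 = 1.
Since 1 = 1, 439 lies in the subgroup.

yes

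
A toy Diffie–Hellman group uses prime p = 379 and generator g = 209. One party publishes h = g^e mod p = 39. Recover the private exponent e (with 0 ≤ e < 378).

198

Baby-step giant-step with m = ceil(sqrt(378)) = 20.
Baby table (209^j mod 379 for j=0..19):
  0:1  1:209  2:96  3:356  4:120  5:66  6:150  7:272
  8:377  9:340  10:187  11:46  12:139  13:247  14:79  15:214
  16:4  17:78  18:5  19:287
Giant step factor: 209^(-20) ≡ 364 (mod 379).
Scan 39·364^i mod 379 for i = 0, 1, …:
  i=0: 39   i=1: 173   i=2: 58   i=3: 267
  i=4: 164   i=5: 193   i=6: 137   i=7: 219
  i=8: 126   i=9: 5
Match at i=9, j=18: e = 9·20 + 18 = 198.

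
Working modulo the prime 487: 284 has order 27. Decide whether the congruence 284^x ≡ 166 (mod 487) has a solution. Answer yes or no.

yes

166 ∈ ⟨284⟩ iff 166^27 ≡ 1 (mod 487), since |⟨284⟩| = 27.
166^27 mod 487 = 1.
Since 1 = 1, 166 lies in the subgroup.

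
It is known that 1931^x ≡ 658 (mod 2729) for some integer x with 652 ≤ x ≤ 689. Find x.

683

Compute 1931^652 mod 2729 = 1824, then multiply by 1931 repeatedly:
  1931^652=1824  1931^653=1734  1931^654=2600  1931^655=1969  1931^656=642
  1931^657=736  1931^658=2136  1931^659=1097  1931^660=603  1931^661=1839
  1931^662=680  1931^663=431  1931^664=2645  1931^665=1536  1931^666=2322
  1931^667=35  1931^668=2089  1931^669=397  1931^670=2487  1931^671=2086
  1931^672=62  1931^673=2375  1931^674=1405  1931^675=429  1931^676=1512
  1931^677=2371  1931^678=1868  1931^679=2099  1931^680=604  1931^681=1041
  1931^682=1627  1931^683=658
Found 658 at exponent 683.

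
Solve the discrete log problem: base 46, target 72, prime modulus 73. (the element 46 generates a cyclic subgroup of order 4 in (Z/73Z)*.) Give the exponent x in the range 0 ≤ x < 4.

Successive powers of 46 modulo 73:
  46^0=1  46^1=46  46^2=72
So 46^2 ≡ 72 (mod 73), giving x = 2.

2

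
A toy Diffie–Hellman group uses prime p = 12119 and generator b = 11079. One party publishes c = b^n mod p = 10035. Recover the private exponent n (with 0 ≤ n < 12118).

2622

Baby-step giant-step with m = ceil(sqrt(12118)) = 111.
Baby table (11079^j mod 12119 for j=0..110):
  0:1  1:11079  2:3009  3:9461  4:1188  5:618  6:11706  7:5355
  8:5540  9:7044  10:6235  11:11384  12:903  13:6162  14:2471  15:11507
  16:6292  17:580  18:2750  19:84  20:9592  21:10376  22:6989  23:2840
  24:3436  25:1665  26:1417  27:4838  28:9984  29:2623  30:10974  31:3138
  32:8610  33:1541  34:9187  35:7411  36:244  37:739  38:7056  39:5874
  40:11135  41:5364  42:8299  43:9887  44:6551  45:9957  46:6465  47:2445
  48:2190  49:772  50:9093  51:8219  52:8254  53:8211  54:4455  55:8377
  56:1481  57:10992  58:8656  59:2177  60:2173  61:6333  62:6416  63:4929
  64:177  65:9824  66:11476  67:2175  68:4253  69:315  70:11732  71:2553
  72:11060  73:10650  74:766  75:3214  76:2284  77:12083  78:1083  79:747
  80:10855  81:5708  82:1990  83:2749  84:1124  85:6583  86:915  87:5801
  88:2222  89:3849  90:8429  91:7996  92:9913  93:3749  94:3358  95:10071
  96:9095  97:6139  98:2153  99:2895  100:6831  101:9613  102:655  103:9583
  104:7617  105:4146  106:2524  107:4863  108:8222  109:5134  110:5119
Giant step factor: 11079^(-111) ≡ 11444 (mod 12119).
Scan 10035·11444^i mod 12119 for i = 0, 1, …:
  i=0: 10035   i=1: 896   i=2: 1150   i=3: 11485
  i=4: 3785   i=5: 2234   i=6: 6925   i=7: 3559
  i=8: 9356   i=9: 10818     …   i=22: 6463
  i=23: 315
Match at i=23, j=69: n = 23·111 + 69 = 2622.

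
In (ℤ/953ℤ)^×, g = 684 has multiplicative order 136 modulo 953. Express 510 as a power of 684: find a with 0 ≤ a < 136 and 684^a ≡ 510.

12

Successive powers of 684 modulo 953:
  684^0=1  684^1=684  684^2=886  684^3=869  684^4=677  684^5=863
  684^6=385  684^7=312  684^8=889  684^9=62  684^10=476  684^11=611
  684^12=510
So 684^12 ≡ 510 (mod 953), giving a = 12.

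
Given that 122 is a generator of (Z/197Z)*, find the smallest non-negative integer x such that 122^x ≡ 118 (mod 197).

169

Baby-step giant-step with m = ceil(sqrt(196)) = 14.
Baby table (122^j mod 197 for j=0..13):
  0:1  1:122  2:109  3:99  4:61  5:153  6:148  7:129
  8:175  9:74  10:163  11:186  12:37  13:180
Giant step factor: 122^(-14) ≡ 161 (mod 197).
Scan 118·161^i mod 197 for i = 0, 1, …:
  i=0: 118   i=1: 86   i=2: 56   i=3: 151
  i=4: 80   i=5: 75   i=6: 58   i=7: 79
  i=8: 111   i=9: 141   i=10: 46   i=11: 117
  i=12: 122
Match at i=12, j=1: x = 12·14 + 1 = 169.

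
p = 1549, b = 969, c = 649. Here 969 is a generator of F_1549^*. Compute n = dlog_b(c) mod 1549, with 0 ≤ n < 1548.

752

Baby-step giant-step with m = ceil(sqrt(1548)) = 40.
Baby table (969^j mod 1549 for j=0..39):
  0:1  1:969  2:267  3:40  4:35  5:1386  6:51  7:1400
  8:1225  9:491  10:236  11:981  12:1052  13:146  14:515  15:257
  16:1193  17:463  18:986  19:1250  20:1481  21:715  22:432  23:378
  24:718  25:241  26:1179  27:838  28:346  29:690  30:991  31:1448
  32:1267  33:915  34:607  35:1112  36:973  37:1045  38:1108  39:195
Giant step factor: 969^(-40) ≡ 202 (mod 1549).
Scan 649·202^i mod 1549 for i = 0, 1, …:
  i=0: 649   i=1: 982   i=2: 92   i=3: 1545
  i=4: 741   i=5: 978   i=6: 833   i=7: 974
  i=8: 25   i=9: 403     …   i=17: 290
  i=18: 1267
Match at i=18, j=32: n = 18·40 + 32 = 752.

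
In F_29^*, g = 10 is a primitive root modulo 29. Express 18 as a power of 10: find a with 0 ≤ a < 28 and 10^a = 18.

Successive powers of 10 modulo 29:
  10^0=1  10^1=10  10^2=13  10^3=14  10^4=24  10^5=8
  10^6=22  10^7=17  10^8=25  10^9=18
So 10^9 ≡ 18 (mod 29), giving a = 9.

9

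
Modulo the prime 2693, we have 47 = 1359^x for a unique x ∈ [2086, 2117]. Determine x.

Compute 1359^2086 mod 2693 = 986, then multiply by 1359 repeatedly:
  1359^2086=986  1359^2087=1553  1359^2088=1908  1359^2089=2306  1359^2090=1895
  1359^2091=797  1359^2092=537  1359^2093=2673  1359^2094=2443  1359^2095=2261
  1359^2096=2679  1359^2097=2518  1359^2098=1852  1359^2099=1606  1359^2100=1224
  1359^2101=1835  1359^2102=47
Found 47 at exponent 2102.

2102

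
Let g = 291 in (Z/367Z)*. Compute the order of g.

The order of 291 must divide p − 1 = 366 = 2 · 3 · 61.
Divisors: 1, 2, 3, 6, 61, 122, 183, 366.
Check each in increasing order: 291^1 ≡ 291;  291^2 ≡ 271;  291^3 ≡ 323;  291^6 ≡ 101;  291^61 ≡ 83;  291^122 ≡ 283;  291^183 ≡ 1.
Smallest exponent giving 1 is 183.

183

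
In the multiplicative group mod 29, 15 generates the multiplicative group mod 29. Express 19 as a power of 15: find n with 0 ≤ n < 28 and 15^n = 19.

Successive powers of 15 modulo 29:
  15^0=1  15^1=15  15^2=22  15^3=11  15^4=20  15^5=10
  15^6=5  15^7=17  15^8=23  15^9=26  15^10=13  15^11=21
  15^12=25  15^13=27  15^14=28  15^15=14  15^16=7  15^17=18
  15^18=9  15^19=19
So 15^19 ≡ 19 (mod 29), giving n = 19.

19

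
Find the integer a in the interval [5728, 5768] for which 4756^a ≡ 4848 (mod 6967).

5754

Compute 4756^5728 mod 6967 = 6028, then multiply by 4756 repeatedly:
  4756^5728=6028  4756^5729=6930  4756^5730=5170  4756^5731=1977  4756^5732=4129
  4756^5733=4518  4756^5734=1380  4756^5735=366  4756^5736=5913  4756^5737=3416
  4756^5738=6419  4756^5739=6337  4756^5740=6497  4756^5741=1087  4756^5742=258
  4756^5743=856  4756^5744=2408  4756^5745=5667  4756^5746=3896  4756^5747=4123
  4756^5748=3850  4756^5749=1324  4756^5750=5743  4756^5751=3068  4756^5752=2510
  4756^5753=3089  4756^5754=4848
Found 4848 at exponent 5754.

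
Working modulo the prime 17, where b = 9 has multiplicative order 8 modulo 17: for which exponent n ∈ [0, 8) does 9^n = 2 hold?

7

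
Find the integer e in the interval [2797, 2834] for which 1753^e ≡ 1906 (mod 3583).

2812

Compute 1753^2797 mod 3583 = 3064, then multiply by 1753 repeatedly:
  1753^2797=3064  1753^2798=275  1753^2799=1953  1753^2800=1844  1753^2801=666
  1753^2802=3023  1753^2803=62  1753^2804=1196  1753^2805=533  1753^2806=2769
  1753^2807=2675  1753^2808=2711  1753^2809=1325  1753^2810=941  1753^2811=1393
  1753^2812=1906
Found 1906 at exponent 2812.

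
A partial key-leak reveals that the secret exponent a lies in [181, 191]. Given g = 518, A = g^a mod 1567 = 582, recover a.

186

Compute 518^181 mod 1567 = 697, then multiply by 518 repeatedly:
  518^181=697  518^182=636  518^183=378  518^184=1496  518^185=830
  518^186=582
Found 582 at exponent 186.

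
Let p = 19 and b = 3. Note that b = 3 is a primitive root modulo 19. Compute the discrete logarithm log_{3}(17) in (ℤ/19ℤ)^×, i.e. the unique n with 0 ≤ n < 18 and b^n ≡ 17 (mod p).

16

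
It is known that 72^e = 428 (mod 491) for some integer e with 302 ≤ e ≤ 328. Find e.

Compute 72^302 mod 491 = 154, then multiply by 72 repeatedly:
  72^302=154  72^303=286  72^304=461  72^305=295  72^306=127
  72^307=306  72^308=428
Found 428 at exponent 308.

308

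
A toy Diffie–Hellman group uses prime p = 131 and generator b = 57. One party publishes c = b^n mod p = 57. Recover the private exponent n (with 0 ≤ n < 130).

1

Baby-step giant-step with m = ceil(sqrt(130)) = 12.
Baby table (57^j mod 131 for j=0..11):
  0:1  1:57  2:105  3:90  4:21  5:18  6:109  7:56
  8:48  9:116  10:62  11:128
Giant step factor: 57^(-12) ≡ 36 (mod 131).
Scan 57·36^i mod 131 for i = 0, 1, …:
  i=0: 57
Match at i=0, j=1: n = 0·12 + 1 = 1.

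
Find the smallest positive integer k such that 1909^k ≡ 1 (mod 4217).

4216

The order of 1909 must divide p − 1 = 4216 = 2^3 · 17 · 31.
Divisors: 1, 2, 4, 8, 17, 31, 34, 62, 68, 124, 136, 248, 527, 1054, 2108, 4216.
Check each in increasing order: 1909^1 ≡ 1909;  1909^2 ≡ 793;  1909^4 ≡ 516;  1909^8 ≡ 585;  1909^17 ≡ 1451;  1909^31 ≡ 622;  1909^34 ≡ 1118;  1909^62 ≡ 3137;  1909^68 ≡ 1692;  1909^124 ≡ 2508;  1909^136 ≡ 3738;  1909^248 ≡ 2517;  1909^527 ≡ 3627;  1909^1054 ≡ 2306;  1909^2108 ≡ 4216;  1909^4216 ≡ 1.
Smallest exponent giving 1 is 4216.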